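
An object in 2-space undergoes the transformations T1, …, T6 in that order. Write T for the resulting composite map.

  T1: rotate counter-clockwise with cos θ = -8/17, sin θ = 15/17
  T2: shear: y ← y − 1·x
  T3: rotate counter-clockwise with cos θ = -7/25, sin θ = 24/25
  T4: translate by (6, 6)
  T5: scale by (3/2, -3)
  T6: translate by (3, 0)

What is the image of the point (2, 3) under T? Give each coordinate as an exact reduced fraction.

T(p) = (6657/850, -1851/425)

T1 rotate counter-clockwise with cos θ = -8/17, sin θ = 15/17: (2, 3) → (-61/17, 6/17)
T2 shear: y ← y − 1·x: (-61/17, 6/17) → (-61/17, 67/17)
T3 rotate counter-clockwise with cos θ = -7/25, sin θ = 24/25: (-61/17, 67/17) → (-1181/425, -1933/425)
T4 translate by (6, 6): (-1181/425, -1933/425) → (1369/425, 617/425)
T5 scale by (3/2, -3): (1369/425, 617/425) → (4107/850, -1851/425)
T6 translate by (3, 0): (4107/850, -1851/425) → (6657/850, -1851/425)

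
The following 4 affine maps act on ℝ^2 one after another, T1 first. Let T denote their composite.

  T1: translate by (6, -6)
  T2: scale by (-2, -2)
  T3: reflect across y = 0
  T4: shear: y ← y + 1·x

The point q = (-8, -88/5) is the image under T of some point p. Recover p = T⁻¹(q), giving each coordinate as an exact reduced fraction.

p = (-2, 6/5)

T1 = [1 0 6; 0 1 -6; 0 0 1]
T2·T1 = [-2 0 -12; 0 -2 12; 0 0 1]
T3·…·T1 = [-2 0 -12; 0 2 -12; 0 0 1]
T4·…·T1 = [-2 0 -12; -2 2 -24; 0 0 1]
det M = -4; M⁻¹ = [-1/2 0 -6; -1/2 1/2 6; 0 0 1]
M⁻¹ · (-8, -88/5)ᵀ = (-2, 6/5)ᵀ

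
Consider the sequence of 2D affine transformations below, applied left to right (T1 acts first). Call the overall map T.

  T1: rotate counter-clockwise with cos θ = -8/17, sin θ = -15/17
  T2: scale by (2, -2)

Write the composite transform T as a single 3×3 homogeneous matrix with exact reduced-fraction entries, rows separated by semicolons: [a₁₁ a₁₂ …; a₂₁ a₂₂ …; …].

T = [-16/17 30/17 0; 30/17 16/17 0; 0 0 1]

T1 = [-8/17 15/17 0; -15/17 -8/17 0; 0 0 1]
T2·T1 = [-16/17 30/17 0; 30/17 16/17 0; 0 0 1]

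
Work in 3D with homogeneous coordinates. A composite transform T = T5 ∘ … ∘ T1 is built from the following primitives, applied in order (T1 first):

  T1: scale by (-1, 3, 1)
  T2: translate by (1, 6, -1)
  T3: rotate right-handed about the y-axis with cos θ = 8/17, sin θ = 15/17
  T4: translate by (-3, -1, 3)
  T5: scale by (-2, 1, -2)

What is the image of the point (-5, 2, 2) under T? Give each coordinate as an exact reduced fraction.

T(p) = (-24/17, 11, 62/17)

T1 scale by (-1, 3, 1): (-5, 2, 2) → (5, 6, 2)
T2 translate by (1, 6, -1): (5, 6, 2) → (6, 12, 1)
T3 rotate right-handed about the y-axis with cos θ = 8/17, sin θ = 15/17: (6, 12, 1) → (63/17, 12, -82/17)
T4 translate by (-3, -1, 3): (63/17, 12, -82/17) → (12/17, 11, -31/17)
T5 scale by (-2, 1, -2): (12/17, 11, -31/17) → (-24/17, 11, 62/17)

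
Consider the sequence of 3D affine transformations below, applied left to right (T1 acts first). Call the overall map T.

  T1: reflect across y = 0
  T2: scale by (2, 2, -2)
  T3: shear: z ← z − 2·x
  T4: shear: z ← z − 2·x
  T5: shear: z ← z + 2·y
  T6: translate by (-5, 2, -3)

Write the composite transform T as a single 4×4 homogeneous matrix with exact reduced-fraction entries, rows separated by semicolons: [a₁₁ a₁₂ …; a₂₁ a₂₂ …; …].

T = [2 0 0 -5; 0 -2 0 2; -8 -4 -2 -3; 0 0 0 1]

T1 = [1 0 0 0; 0 -1 0 0; 0 0 1 0; 0 0 0 1]
T2·T1 = [2 0 0 0; 0 -2 0 0; 0 0 -2 0; 0 0 0 1]
T3·…·T1 = [2 0 0 0; 0 -2 0 0; -4 0 -2 0; 0 0 0 1]
T4·…·T1 = [2 0 0 0; 0 -2 0 0; -8 0 -2 0; 0 0 0 1]
T5·…·T1 = [2 0 0 0; 0 -2 0 0; -8 -4 -2 0; 0 0 0 1]
T6·…·T1 = [2 0 0 -5; 0 -2 0 2; -8 -4 -2 -3; 0 0 0 1]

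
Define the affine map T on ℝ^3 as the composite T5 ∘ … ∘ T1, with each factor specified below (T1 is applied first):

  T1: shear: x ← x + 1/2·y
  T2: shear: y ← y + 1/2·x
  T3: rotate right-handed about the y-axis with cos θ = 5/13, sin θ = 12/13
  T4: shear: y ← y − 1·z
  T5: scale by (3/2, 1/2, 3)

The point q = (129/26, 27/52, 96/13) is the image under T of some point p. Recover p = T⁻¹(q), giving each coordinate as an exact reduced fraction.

p = (-3, 4, 4)

T1 = [1 1/2 0 0; 0 1 0 0; 0 0 1 0; 0 0 0 1]
T2·T1 = [1 1/2 0 0; 1/2 5/4 0 0; 0 0 1 0; 0 0 0 1]
T3·…·T1 = [5/13 5/26 12/13 0; 1/2 5/4 0 0; -12/13 -6/13 5/13 0; 0 0 0 1]
T4·…·T1 = [5/13 5/26 12/13 0; 37/26 89/52 -5/13 0; -12/13 -6/13 5/13 0; 0 0 0 1]
T5·…·T1 = [15/26 15/52 18/13 0; 37/52 89/104 -5/26 0; -36/13 -18/13 15/13 0; 0 0 0 1]
det M = 9/4; M⁻¹ = [25/78 -1 -43/78 0; -5/39 2 19/39 0; 8/13 0 5/39 0; 0 0 0 1]
M⁻¹ · (129/26, 27/52, 96/13)ᵀ = (-3, 4, 4)ᵀ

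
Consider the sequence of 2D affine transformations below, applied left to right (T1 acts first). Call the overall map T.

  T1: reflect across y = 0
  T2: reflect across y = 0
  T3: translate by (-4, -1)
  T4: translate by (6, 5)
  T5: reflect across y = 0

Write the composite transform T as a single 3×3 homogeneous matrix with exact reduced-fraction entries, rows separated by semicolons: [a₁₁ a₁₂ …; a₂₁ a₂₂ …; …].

T1 = [1 0 0; 0 -1 0; 0 0 1]
T2·T1 = [1 0 0; 0 1 0; 0 0 1]
T3·…·T1 = [1 0 -4; 0 1 -1; 0 0 1]
T4·…·T1 = [1 0 2; 0 1 4; 0 0 1]
T5·…·T1 = [1 0 2; 0 -1 -4; 0 0 1]

T = [1 0 2; 0 -1 -4; 0 0 1]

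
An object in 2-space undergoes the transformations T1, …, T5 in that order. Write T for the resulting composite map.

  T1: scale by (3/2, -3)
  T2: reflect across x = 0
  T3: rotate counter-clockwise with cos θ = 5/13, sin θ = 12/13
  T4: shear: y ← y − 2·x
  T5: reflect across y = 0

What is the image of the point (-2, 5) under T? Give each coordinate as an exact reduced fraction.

T(p) = (15, 33)

T1 scale by (3/2, -3): (-2, 5) → (-3, -15)
T2 reflect across x = 0: (-3, -15) → (3, -15)
T3 rotate counter-clockwise with cos θ = 5/13, sin θ = 12/13: (3, -15) → (15, -3)
T4 shear: y ← y − 2·x: (15, -3) → (15, -33)
T5 reflect across y = 0: (15, -33) → (15, 33)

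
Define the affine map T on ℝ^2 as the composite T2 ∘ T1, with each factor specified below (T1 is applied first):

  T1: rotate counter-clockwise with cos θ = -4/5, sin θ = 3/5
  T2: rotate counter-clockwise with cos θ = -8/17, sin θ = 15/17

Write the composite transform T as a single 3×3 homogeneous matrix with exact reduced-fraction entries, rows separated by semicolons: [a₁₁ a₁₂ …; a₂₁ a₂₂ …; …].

T1 = [-4/5 -3/5 0; 3/5 -4/5 0; 0 0 1]
T2·T1 = [-13/85 84/85 0; -84/85 -13/85 0; 0 0 1]

T = [-13/85 84/85 0; -84/85 -13/85 0; 0 0 1]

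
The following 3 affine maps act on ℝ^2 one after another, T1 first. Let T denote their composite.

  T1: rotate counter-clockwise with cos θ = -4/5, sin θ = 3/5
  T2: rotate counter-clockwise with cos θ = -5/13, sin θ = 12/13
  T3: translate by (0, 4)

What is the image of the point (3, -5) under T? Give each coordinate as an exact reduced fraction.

T(p) = (-363/65, 151/65)

T1 rotate counter-clockwise with cos θ = -4/5, sin θ = 3/5: (3, -5) → (3/5, 29/5)
T2 rotate counter-clockwise with cos θ = -5/13, sin θ = 12/13: (3/5, 29/5) → (-363/65, -109/65)
T3 translate by (0, 4): (-363/65, -109/65) → (-363/65, 151/65)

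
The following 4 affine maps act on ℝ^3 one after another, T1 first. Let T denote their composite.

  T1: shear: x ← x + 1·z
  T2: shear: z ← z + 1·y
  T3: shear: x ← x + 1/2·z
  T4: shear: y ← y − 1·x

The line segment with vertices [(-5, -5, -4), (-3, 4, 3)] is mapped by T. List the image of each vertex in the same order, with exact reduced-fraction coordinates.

image vertices: (-27/2, 17/2, -9), (7/2, 1/2, 7)

T1 shear: x ← x + 1·z: (-5, -5, -4) → (-9, -5, -4); (-3, 4, 3) → (0, 4, 3)
T2 shear: z ← z + 1·y: (-9, -5, -4) → (-9, -5, -9); (0, 4, 3) → (0, 4, 7)
T3 shear: x ← x + 1/2·z: (-9, -5, -9) → (-27/2, -5, -9); (0, 4, 7) → (7/2, 4, 7)
T4 shear: y ← y − 1·x: (-27/2, -5, -9) → (-27/2, 17/2, -9); (7/2, 4, 7) → (7/2, 1/2, 7)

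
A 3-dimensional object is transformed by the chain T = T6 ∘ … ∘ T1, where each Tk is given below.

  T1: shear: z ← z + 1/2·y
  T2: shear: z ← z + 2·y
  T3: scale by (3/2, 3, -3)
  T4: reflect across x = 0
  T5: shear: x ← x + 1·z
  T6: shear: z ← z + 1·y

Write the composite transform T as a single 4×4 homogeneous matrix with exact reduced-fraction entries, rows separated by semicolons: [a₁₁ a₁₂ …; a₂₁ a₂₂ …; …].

T = [-3/2 -15/2 -3 0; 0 3 0 0; 0 -9/2 -3 0; 0 0 0 1]

T1 = [1 0 0 0; 0 1 0 0; 0 1/2 1 0; 0 0 0 1]
T2·T1 = [1 0 0 0; 0 1 0 0; 0 5/2 1 0; 0 0 0 1]
T3·…·T1 = [3/2 0 0 0; 0 3 0 0; 0 -15/2 -3 0; 0 0 0 1]
T4·…·T1 = [-3/2 0 0 0; 0 3 0 0; 0 -15/2 -3 0; 0 0 0 1]
T5·…·T1 = [-3/2 -15/2 -3 0; 0 3 0 0; 0 -15/2 -3 0; 0 0 0 1]
T6·…·T1 = [-3/2 -15/2 -3 0; 0 3 0 0; 0 -9/2 -3 0; 0 0 0 1]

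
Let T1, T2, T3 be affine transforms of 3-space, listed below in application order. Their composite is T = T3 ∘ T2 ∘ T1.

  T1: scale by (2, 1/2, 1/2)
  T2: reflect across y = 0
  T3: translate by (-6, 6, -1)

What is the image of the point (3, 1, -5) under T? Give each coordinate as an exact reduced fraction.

T1 scale by (2, 1/2, 1/2): (3, 1, -5) → (6, 1/2, -5/2)
T2 reflect across y = 0: (6, 1/2, -5/2) → (6, -1/2, -5/2)
T3 translate by (-6, 6, -1): (6, -1/2, -5/2) → (0, 11/2, -7/2)

T(p) = (0, 11/2, -7/2)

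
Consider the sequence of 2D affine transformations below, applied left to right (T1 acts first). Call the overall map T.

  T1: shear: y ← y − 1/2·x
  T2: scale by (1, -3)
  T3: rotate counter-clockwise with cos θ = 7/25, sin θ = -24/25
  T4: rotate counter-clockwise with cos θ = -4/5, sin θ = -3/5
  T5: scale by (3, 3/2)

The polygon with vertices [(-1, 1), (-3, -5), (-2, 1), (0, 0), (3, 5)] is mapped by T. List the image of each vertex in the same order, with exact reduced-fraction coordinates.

T1 shear: y ← y − 1/2·x: (-1, 1) → (-1, 3/2); (-3, -5) → (-3, -7/2); (-2, 1) → (-2, 2); (0, 0) → (0, 0); (3, 5) → (3, 7/2)
T2 scale by (1, -3): (-1, 3/2) → (-1, -9/2); (-3, -7/2) → (-3, 21/2); (-2, 2) → (-2, -6); (0, 0) → (0, 0); (3, 7/2) → (3, -21/2)
T3 rotate counter-clockwise with cos θ = 7/25, sin θ = -24/25: (-1, -9/2) → (-23/5, -3/10); (-3, 21/2) → (231/25, 291/50); (-2, -6) → (-158/25, 6/25); (0, 0) → (0, 0); (3, -21/2) → (-231/25, -291/50)
T4 rotate counter-clockwise with cos θ = -4/5, sin θ = -3/5: (-23/5, -3/10) → (7/2, 3); (231/25, 291/50) → (-39/10, -51/5); (-158/25, 6/25) → (26/5, 18/5); (0, 0) → (0, 0); (-231/25, -291/50) → (39/10, 51/5)
T5 scale by (3, 3/2): (7/2, 3) → (21/2, 9/2); (-39/10, -51/5) → (-117/10, -153/10); (26/5, 18/5) → (78/5, 27/5); (0, 0) → (0, 0); (39/10, 51/5) → (117/10, 153/10)

image vertices: (21/2, 9/2), (-117/10, -153/10), (78/5, 27/5), (0, 0), (117/10, 153/10)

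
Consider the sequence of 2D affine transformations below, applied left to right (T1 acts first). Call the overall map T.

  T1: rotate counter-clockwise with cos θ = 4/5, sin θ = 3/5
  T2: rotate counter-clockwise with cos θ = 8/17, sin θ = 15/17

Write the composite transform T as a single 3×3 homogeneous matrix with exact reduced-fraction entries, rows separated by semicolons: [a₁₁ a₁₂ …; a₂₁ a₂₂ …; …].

T1 = [4/5 -3/5 0; 3/5 4/5 0; 0 0 1]
T2·T1 = [-13/85 -84/85 0; 84/85 -13/85 0; 0 0 1]

T = [-13/85 -84/85 0; 84/85 -13/85 0; 0 0 1]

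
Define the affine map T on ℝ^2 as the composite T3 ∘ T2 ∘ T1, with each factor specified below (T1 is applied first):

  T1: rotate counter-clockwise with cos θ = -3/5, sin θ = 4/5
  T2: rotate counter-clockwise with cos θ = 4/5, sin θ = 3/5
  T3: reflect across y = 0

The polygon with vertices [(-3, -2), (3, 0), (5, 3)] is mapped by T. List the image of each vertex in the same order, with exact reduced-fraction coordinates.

image vertices: (86/25, -27/25), (-72/25, -21/25), (-141/25, 37/25)

T1 rotate counter-clockwise with cos θ = -3/5, sin θ = 4/5: (-3, -2) → (17/5, -6/5); (3, 0) → (-9/5, 12/5); (5, 3) → (-27/5, 11/5)
T2 rotate counter-clockwise with cos θ = 4/5, sin θ = 3/5: (17/5, -6/5) → (86/25, 27/25); (-9/5, 12/5) → (-72/25, 21/25); (-27/5, 11/5) → (-141/25, -37/25)
T3 reflect across y = 0: (86/25, 27/25) → (86/25, -27/25); (-72/25, 21/25) → (-72/25, -21/25); (-141/25, -37/25) → (-141/25, 37/25)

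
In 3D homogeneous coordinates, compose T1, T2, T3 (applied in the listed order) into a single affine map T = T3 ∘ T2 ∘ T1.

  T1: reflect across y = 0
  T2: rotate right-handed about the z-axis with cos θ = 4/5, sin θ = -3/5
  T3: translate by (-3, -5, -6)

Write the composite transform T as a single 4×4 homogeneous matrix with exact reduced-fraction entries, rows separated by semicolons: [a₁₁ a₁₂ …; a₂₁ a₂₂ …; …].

T = [4/5 -3/5 0 -3; -3/5 -4/5 0 -5; 0 0 1 -6; 0 0 0 1]

T1 = [1 0 0 0; 0 -1 0 0; 0 0 1 0; 0 0 0 1]
T2·T1 = [4/5 -3/5 0 0; -3/5 -4/5 0 0; 0 0 1 0; 0 0 0 1]
T3·…·T1 = [4/5 -3/5 0 -3; -3/5 -4/5 0 -5; 0 0 1 -6; 0 0 0 1]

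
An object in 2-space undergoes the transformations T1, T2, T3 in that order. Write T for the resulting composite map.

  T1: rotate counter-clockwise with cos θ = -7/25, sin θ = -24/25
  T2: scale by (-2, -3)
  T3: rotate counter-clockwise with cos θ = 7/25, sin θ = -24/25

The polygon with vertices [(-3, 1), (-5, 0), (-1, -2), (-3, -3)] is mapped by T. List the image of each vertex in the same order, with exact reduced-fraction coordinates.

image vertices: (-1062/125, 159/125), (-1826/125, -168/125), (-2162/625, -2766/625), (-5982/625, -4401/625)

T1 rotate counter-clockwise with cos θ = -7/25, sin θ = -24/25: (-3, 1) → (9/5, 13/5); (-5, 0) → (7/5, 24/5); (-1, -2) → (-41/25, 38/25); (-3, -3) → (-51/25, 93/25)
T2 scale by (-2, -3): (9/5, 13/5) → (-18/5, -39/5); (7/5, 24/5) → (-14/5, -72/5); (-41/25, 38/25) → (82/25, -114/25); (-51/25, 93/25) → (102/25, -279/25)
T3 rotate counter-clockwise with cos θ = 7/25, sin θ = -24/25: (-18/5, -39/5) → (-1062/125, 159/125); (-14/5, -72/5) → (-1826/125, -168/125); (82/25, -114/25) → (-2162/625, -2766/625); (102/25, -279/25) → (-5982/625, -4401/625)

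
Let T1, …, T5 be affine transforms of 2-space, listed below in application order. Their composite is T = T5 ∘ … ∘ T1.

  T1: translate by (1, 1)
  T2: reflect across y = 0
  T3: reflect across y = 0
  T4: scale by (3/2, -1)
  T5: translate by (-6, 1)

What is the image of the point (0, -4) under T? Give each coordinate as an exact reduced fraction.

T1 translate by (1, 1): (0, -4) → (1, -3)
T2 reflect across y = 0: (1, -3) → (1, 3)
T3 reflect across y = 0: (1, 3) → (1, -3)
T4 scale by (3/2, -1): (1, -3) → (3/2, 3)
T5 translate by (-6, 1): (3/2, 3) → (-9/2, 4)

T(p) = (-9/2, 4)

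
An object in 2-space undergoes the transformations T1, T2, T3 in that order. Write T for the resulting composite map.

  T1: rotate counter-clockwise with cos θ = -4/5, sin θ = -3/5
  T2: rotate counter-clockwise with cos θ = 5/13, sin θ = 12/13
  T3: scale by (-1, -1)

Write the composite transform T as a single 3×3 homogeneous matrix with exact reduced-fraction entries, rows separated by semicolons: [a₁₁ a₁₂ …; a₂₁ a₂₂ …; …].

T = [-16/65 -63/65 0; 63/65 -16/65 0; 0 0 1]

T1 = [-4/5 3/5 0; -3/5 -4/5 0; 0 0 1]
T2·T1 = [16/65 63/65 0; -63/65 16/65 0; 0 0 1]
T3·…·T1 = [-16/65 -63/65 0; 63/65 -16/65 0; 0 0 1]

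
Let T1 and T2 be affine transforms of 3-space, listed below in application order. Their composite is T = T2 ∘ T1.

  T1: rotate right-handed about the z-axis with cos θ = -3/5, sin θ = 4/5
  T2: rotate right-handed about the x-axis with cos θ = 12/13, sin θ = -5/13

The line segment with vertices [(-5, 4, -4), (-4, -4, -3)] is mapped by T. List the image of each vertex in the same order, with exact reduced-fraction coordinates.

image vertices: (-1/5, -484/65, -16/13), (28/5, -123/65, -32/13)

T1 rotate right-handed about the z-axis with cos θ = -3/5, sin θ = 4/5: (-5, 4, -4) → (-1/5, -32/5, -4); (-4, -4, -3) → (28/5, -4/5, -3)
T2 rotate right-handed about the x-axis with cos θ = 12/13, sin θ = -5/13: (-1/5, -32/5, -4) → (-1/5, -484/65, -16/13); (28/5, -4/5, -3) → (28/5, -123/65, -32/13)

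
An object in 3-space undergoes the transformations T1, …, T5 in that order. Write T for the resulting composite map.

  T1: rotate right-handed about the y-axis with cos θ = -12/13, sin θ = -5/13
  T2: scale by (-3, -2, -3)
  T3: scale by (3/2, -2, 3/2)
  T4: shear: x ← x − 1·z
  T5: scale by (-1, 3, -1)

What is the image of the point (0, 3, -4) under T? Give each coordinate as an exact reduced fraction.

T1 rotate right-handed about the y-axis with cos θ = -12/13, sin θ = -5/13: (0, 3, -4) → (20/13, 3, 48/13)
T2 scale by (-3, -2, -3): (20/13, 3, 48/13) → (-60/13, -6, -144/13)
T3 scale by (3/2, -2, 3/2): (-60/13, -6, -144/13) → (-90/13, 12, -216/13)
T4 shear: x ← x − 1·z: (-90/13, 12, -216/13) → (126/13, 12, -216/13)
T5 scale by (-1, 3, -1): (126/13, 12, -216/13) → (-126/13, 36, 216/13)

T(p) = (-126/13, 36, 216/13)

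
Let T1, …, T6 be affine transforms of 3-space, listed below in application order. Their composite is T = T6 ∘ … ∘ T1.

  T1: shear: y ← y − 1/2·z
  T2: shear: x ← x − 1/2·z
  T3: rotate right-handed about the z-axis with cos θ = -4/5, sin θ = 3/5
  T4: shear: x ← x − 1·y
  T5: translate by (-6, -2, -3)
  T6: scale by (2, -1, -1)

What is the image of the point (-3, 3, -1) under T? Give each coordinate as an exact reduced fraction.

T1 shear: y ← y − 1/2·z: (-3, 3, -1) → (-3, 7/2, -1)
T2 shear: x ← x − 1/2·z: (-3, 7/2, -1) → (-5/2, 7/2, -1)
T3 rotate right-handed about the z-axis with cos θ = -4/5, sin θ = 3/5: (-5/2, 7/2, -1) → (-1/10, -43/10, -1)
T4 shear: x ← x − 1·y: (-1/10, -43/10, -1) → (21/5, -43/10, -1)
T5 translate by (-6, -2, -3): (21/5, -43/10, -1) → (-9/5, -63/10, -4)
T6 scale by (2, -1, -1): (-9/5, -63/10, -4) → (-18/5, 63/10, 4)

T(p) = (-18/5, 63/10, 4)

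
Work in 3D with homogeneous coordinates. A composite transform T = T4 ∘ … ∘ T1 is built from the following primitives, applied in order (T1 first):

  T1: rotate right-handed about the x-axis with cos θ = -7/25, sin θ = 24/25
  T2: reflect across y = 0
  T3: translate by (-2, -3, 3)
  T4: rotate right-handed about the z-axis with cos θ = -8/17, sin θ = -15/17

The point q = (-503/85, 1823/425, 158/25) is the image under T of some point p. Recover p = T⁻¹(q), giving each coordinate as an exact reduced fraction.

p = (1, 2, -5)

T1 = [1 0 0 0; 0 -7/25 -24/25 0; 0 24/25 -7/25 0; 0 0 0 1]
T2·T1 = [1 0 0 0; 0 7/25 24/25 0; 0 24/25 -7/25 0; 0 0 0 1]
T3·…·T1 = [1 0 0 -2; 0 7/25 24/25 -3; 0 24/25 -7/25 3; 0 0 0 1]
T4·…·T1 = [-8/17 21/85 72/85 -29/17; -15/17 -56/425 -192/425 54/17; 0 24/25 -7/25 3; 0 0 0 1]
det M = -1; M⁻¹ = [-8/17 -15/17 0 2; 21/85 -56/425 24/25 -51/25; 72/85 -192/425 -7/25 93/25; 0 0 0 1]
M⁻¹ · (-503/85, 1823/425, 158/25)ᵀ = (1, 2, -5)ᵀ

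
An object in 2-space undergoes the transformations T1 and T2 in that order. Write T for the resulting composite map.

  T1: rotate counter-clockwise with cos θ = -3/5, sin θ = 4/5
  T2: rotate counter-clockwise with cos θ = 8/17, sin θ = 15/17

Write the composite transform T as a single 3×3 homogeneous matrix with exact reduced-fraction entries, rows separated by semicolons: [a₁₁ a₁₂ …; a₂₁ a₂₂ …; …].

T = [-84/85 13/85 0; -13/85 -84/85 0; 0 0 1]

T1 = [-3/5 -4/5 0; 4/5 -3/5 0; 0 0 1]
T2·T1 = [-84/85 13/85 0; -13/85 -84/85 0; 0 0 1]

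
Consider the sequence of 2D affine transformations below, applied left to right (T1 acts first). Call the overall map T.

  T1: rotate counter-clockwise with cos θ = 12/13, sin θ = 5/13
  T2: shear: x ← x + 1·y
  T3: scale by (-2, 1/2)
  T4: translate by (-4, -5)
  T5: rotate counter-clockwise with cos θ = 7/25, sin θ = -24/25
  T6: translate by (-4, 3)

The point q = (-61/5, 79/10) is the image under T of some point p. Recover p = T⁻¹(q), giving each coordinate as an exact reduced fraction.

p = (3, -9/2)

T1 = [12/13 -5/13 0; 5/13 12/13 0; 0 0 1]
T2·T1 = [17/13 7/13 0; 5/13 12/13 0; 0 0 1]
T3·…·T1 = [-34/13 -14/13 0; 5/26 6/13 0; 0 0 1]
T4·…·T1 = [-34/13 -14/13 -4; 5/26 6/13 -5; 0 0 1]
T5·…·T1 = [-178/325 46/325 -148/25; 1667/650 378/325 61/25; 0 0 1]
T6·…·T1 = [-178/325 46/325 -248/25; 1667/650 378/325 136/25; 0 0 1]
det M = -1; M⁻¹ = [-378/325 46/325 -160/13; 1667/650 178/325 292/13; 0 0 1]
M⁻¹ · (-61/5, 79/10)ᵀ = (3, -9/2)ᵀ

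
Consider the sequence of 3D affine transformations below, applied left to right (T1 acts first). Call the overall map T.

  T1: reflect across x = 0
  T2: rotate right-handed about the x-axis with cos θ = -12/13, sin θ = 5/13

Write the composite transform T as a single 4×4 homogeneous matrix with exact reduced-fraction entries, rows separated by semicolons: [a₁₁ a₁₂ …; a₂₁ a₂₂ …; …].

T = [-1 0 0 0; 0 -12/13 -5/13 0; 0 5/13 -12/13 0; 0 0 0 1]

T1 = [-1 0 0 0; 0 1 0 0; 0 0 1 0; 0 0 0 1]
T2·T1 = [-1 0 0 0; 0 -12/13 -5/13 0; 0 5/13 -12/13 0; 0 0 0 1]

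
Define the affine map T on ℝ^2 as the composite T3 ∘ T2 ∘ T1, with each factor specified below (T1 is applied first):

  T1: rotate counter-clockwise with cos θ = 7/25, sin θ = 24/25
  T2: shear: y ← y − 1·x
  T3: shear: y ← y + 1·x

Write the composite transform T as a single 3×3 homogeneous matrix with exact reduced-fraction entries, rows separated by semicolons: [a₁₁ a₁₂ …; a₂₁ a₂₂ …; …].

T = [7/25 -24/25 0; 24/25 7/25 0; 0 0 1]

T1 = [7/25 -24/25 0; 24/25 7/25 0; 0 0 1]
T2·T1 = [7/25 -24/25 0; 17/25 31/25 0; 0 0 1]
T3·…·T1 = [7/25 -24/25 0; 24/25 7/25 0; 0 0 1]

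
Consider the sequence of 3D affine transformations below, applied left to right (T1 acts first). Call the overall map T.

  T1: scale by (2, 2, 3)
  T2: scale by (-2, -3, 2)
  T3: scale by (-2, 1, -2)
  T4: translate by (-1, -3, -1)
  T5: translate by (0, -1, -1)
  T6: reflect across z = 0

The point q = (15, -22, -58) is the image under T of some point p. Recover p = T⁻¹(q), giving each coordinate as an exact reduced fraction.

T1 = [2 0 0 0; 0 2 0 0; 0 0 3 0; 0 0 0 1]
T2·T1 = [-4 0 0 0; 0 -6 0 0; 0 0 6 0; 0 0 0 1]
T3·…·T1 = [8 0 0 0; 0 -6 0 0; 0 0 -12 0; 0 0 0 1]
T4·…·T1 = [8 0 0 -1; 0 -6 0 -3; 0 0 -12 -1; 0 0 0 1]
T5·…·T1 = [8 0 0 -1; 0 -6 0 -4; 0 0 -12 -2; 0 0 0 1]
T6·…·T1 = [8 0 0 -1; 0 -6 0 -4; 0 0 12 2; 0 0 0 1]
det M = -576; M⁻¹ = [1/8 0 0 1/8; 0 -1/6 0 -2/3; 0 0 1/12 -1/6; 0 0 0 1]
M⁻¹ · (15, -22, -58)ᵀ = (2, 3, -5)ᵀ

p = (2, 3, -5)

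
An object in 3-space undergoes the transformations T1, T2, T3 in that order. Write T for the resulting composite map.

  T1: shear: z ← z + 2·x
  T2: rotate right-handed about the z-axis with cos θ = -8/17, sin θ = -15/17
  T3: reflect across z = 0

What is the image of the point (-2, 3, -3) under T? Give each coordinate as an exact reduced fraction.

T1 shear: z ← z + 2·x: (-2, 3, -3) → (-2, 3, -7)
T2 rotate right-handed about the z-axis with cos θ = -8/17, sin θ = -15/17: (-2, 3, -7) → (61/17, 6/17, -7)
T3 reflect across z = 0: (61/17, 6/17, -7) → (61/17, 6/17, 7)

T(p) = (61/17, 6/17, 7)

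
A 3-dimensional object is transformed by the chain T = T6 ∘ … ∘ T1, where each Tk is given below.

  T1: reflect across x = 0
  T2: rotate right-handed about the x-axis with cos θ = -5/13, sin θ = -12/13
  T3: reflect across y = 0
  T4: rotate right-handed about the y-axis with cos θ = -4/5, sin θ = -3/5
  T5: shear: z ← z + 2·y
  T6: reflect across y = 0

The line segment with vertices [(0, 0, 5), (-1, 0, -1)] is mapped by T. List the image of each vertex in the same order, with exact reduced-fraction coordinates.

image vertices: (15/13, 60/13, -100/13), (-67/65, -12/13, 139/65)

T1 reflect across x = 0: (0, 0, 5) → (0, 0, 5); (-1, 0, -1) → (1, 0, -1)
T2 rotate right-handed about the x-axis with cos θ = -5/13, sin θ = -12/13: (0, 0, 5) → (0, 60/13, -25/13); (1, 0, -1) → (1, -12/13, 5/13)
T3 reflect across y = 0: (0, 60/13, -25/13) → (0, -60/13, -25/13); (1, -12/13, 5/13) → (1, 12/13, 5/13)
T4 rotate right-handed about the y-axis with cos θ = -4/5, sin θ = -3/5: (0, -60/13, -25/13) → (15/13, -60/13, 20/13); (1, 12/13, 5/13) → (-67/65, 12/13, 19/65)
T5 shear: z ← z + 2·y: (15/13, -60/13, 20/13) → (15/13, -60/13, -100/13); (-67/65, 12/13, 19/65) → (-67/65, 12/13, 139/65)
T6 reflect across y = 0: (15/13, -60/13, -100/13) → (15/13, 60/13, -100/13); (-67/65, 12/13, 139/65) → (-67/65, -12/13, 139/65)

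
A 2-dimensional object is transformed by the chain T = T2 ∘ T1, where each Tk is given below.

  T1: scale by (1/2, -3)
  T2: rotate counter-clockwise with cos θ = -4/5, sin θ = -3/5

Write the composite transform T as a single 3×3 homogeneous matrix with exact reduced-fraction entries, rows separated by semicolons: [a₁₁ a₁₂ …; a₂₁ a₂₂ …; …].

T1 = [1/2 0 0; 0 -3 0; 0 0 1]
T2·T1 = [-2/5 -9/5 0; -3/10 12/5 0; 0 0 1]

T = [-2/5 -9/5 0; -3/10 12/5 0; 0 0 1]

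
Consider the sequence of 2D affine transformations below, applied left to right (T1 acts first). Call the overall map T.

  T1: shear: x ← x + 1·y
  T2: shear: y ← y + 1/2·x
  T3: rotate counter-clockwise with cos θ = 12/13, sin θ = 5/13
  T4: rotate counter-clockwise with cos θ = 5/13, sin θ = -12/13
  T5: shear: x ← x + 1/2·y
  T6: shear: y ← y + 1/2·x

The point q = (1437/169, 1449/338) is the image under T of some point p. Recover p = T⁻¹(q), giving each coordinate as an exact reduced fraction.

T1 = [1 1 0; 0 1 0; 0 0 1]
T2·T1 = [1 1 0; 1/2 3/2 0; 0 0 1]
T3·…·T1 = [19/26 9/26 0; 11/13 23/13 0; 0 0 1]
T4·…·T1 = [359/338 597/338 0; -59/169 61/169 0; 0 0 1]
T5·…·T1 = [150/169 329/169 0; -59/169 61/169 0; 0 0 1]
T6·…·T1 = [150/169 329/169 0; 16/169 451/338 0; 0 0 1]
det M = 1; M⁻¹ = [451/338 -329/169 0; -16/169 150/169 0; 0 0 1]
M⁻¹ · (1437/169, 1449/338)ᵀ = (3, 3)ᵀ

p = (3, 3)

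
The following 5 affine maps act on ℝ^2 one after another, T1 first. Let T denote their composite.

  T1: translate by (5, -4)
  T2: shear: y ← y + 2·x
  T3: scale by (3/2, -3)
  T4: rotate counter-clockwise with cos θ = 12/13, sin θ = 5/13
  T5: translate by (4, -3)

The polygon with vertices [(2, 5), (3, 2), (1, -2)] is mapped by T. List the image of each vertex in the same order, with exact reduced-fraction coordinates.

T1 translate by (5, -4): (2, 5) → (7, 1); (3, 2) → (8, -2); (1, -2) → (6, -6)
T2 shear: y ← y + 2·x: (7, 1) → (7, 15); (8, -2) → (8, 14); (6, -6) → (6, 6)
T3 scale by (3/2, -3): (7, 15) → (21/2, -45); (8, 14) → (12, -42); (6, 6) → (9, -18)
T4 rotate counter-clockwise with cos θ = 12/13, sin θ = 5/13: (21/2, -45) → (27, -75/2); (12, -42) → (354/13, -444/13); (9, -18) → (198/13, -171/13)
T5 translate by (4, -3): (27, -75/2) → (31, -81/2); (354/13, -444/13) → (406/13, -483/13); (198/13, -171/13) → (250/13, -210/13)

image vertices: (31, -81/2), (406/13, -483/13), (250/13, -210/13)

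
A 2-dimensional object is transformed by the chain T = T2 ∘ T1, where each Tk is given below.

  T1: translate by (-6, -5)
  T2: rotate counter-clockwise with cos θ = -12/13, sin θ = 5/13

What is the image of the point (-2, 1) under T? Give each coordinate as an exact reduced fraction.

T1 translate by (-6, -5): (-2, 1) → (-8, -4)
T2 rotate counter-clockwise with cos θ = -12/13, sin θ = 5/13: (-8, -4) → (116/13, 8/13)

T(p) = (116/13, 8/13)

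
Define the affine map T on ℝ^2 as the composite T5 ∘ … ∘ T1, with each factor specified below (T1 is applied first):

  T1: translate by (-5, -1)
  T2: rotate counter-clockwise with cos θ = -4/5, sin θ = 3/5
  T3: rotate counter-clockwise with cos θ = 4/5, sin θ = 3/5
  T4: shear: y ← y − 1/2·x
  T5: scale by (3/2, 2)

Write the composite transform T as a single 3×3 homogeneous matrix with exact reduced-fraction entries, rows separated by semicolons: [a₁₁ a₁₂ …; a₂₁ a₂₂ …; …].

T = [-3/2 0 15/2; 1 -2 -3; 0 0 1]

T1 = [1 0 -5; 0 1 -1; 0 0 1]
T2·T1 = [-4/5 -3/5 23/5; 3/5 -4/5 -11/5; 0 0 1]
T3·…·T1 = [-1 0 5; 0 -1 1; 0 0 1]
T4·…·T1 = [-1 0 5; 1/2 -1 -3/2; 0 0 1]
T5·…·T1 = [-3/2 0 15/2; 1 -2 -3; 0 0 1]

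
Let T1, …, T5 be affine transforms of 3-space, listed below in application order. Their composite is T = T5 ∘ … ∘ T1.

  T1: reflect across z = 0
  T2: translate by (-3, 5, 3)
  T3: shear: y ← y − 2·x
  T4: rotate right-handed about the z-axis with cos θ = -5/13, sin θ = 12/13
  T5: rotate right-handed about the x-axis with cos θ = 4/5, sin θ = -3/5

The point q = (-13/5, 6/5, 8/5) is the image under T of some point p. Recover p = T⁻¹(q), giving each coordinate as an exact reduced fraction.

T1 = [1 0 0 0; 0 1 0 0; 0 0 -1 0; 0 0 0 1]
T2·T1 = [1 0 0 -3; 0 1 0 5; 0 0 -1 3; 0 0 0 1]
T3·…·T1 = [1 0 0 -3; -2 1 0 11; 0 0 -1 3; 0 0 0 1]
T4·…·T1 = [19/13 -12/13 0 -9; 22/13 -5/13 0 -7; 0 0 -1 3; 0 0 0 1]
T5·…·T1 = [19/13 -12/13 0 -9; 88/65 -4/13 -3/5 -19/5; -66/65 3/13 -4/5 33/5; 0 0 0 1]
det M = -1; M⁻¹ = [-5/13 48/65 -36/65 3; -22/13 76/65 -57/65 -5; 0 -3/5 -4/5 3; 0 0 0 1]
M⁻¹ · (-13/5, 6/5, 8/5)ᵀ = (4, -3/5, 1)ᵀ

p = (4, -3/5, 1)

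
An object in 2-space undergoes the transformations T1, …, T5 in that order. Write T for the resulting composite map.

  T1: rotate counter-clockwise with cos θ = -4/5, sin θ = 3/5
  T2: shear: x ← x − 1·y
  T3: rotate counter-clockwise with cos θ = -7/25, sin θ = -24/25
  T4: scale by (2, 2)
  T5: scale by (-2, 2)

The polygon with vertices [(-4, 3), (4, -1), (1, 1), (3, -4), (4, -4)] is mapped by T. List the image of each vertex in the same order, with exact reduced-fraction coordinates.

image vertices: (3172/125, -2304/125), (-2348/125, 2336/125), (-72/125, 604/125), (-124/5, 68/5), (-3584/125, 2288/125)

T1 rotate counter-clockwise with cos θ = -4/5, sin θ = 3/5: (-4, 3) → (7/5, -24/5); (4, -1) → (-13/5, 16/5); (1, 1) → (-7/5, -1/5); (3, -4) → (0, 5); (4, -4) → (-4/5, 28/5)
T2 shear: x ← x − 1·y: (7/5, -24/5) → (31/5, -24/5); (-13/5, 16/5) → (-29/5, 16/5); (-7/5, -1/5) → (-6/5, -1/5); (0, 5) → (-5, 5); (-4/5, 28/5) → (-32/5, 28/5)
T3 rotate counter-clockwise with cos θ = -7/25, sin θ = -24/25: (31/5, -24/5) → (-793/125, -576/125); (-29/5, 16/5) → (587/125, 584/125); (-6/5, -1/5) → (18/125, 151/125); (-5, 5) → (31/5, 17/5); (-32/5, 28/5) → (896/125, 572/125)
T4 scale by (2, 2): (-793/125, -576/125) → (-1586/125, -1152/125); (587/125, 584/125) → (1174/125, 1168/125); (18/125, 151/125) → (36/125, 302/125); (31/5, 17/5) → (62/5, 34/5); (896/125, 572/125) → (1792/125, 1144/125)
T5 scale by (-2, 2): (-1586/125, -1152/125) → (3172/125, -2304/125); (1174/125, 1168/125) → (-2348/125, 2336/125); (36/125, 302/125) → (-72/125, 604/125); (62/5, 34/5) → (-124/5, 68/5); (1792/125, 1144/125) → (-3584/125, 2288/125)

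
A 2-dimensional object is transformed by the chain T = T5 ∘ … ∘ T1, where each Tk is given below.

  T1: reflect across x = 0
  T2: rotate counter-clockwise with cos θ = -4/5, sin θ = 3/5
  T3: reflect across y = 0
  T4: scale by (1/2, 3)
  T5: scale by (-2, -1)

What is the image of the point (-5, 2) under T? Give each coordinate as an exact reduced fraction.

T1 reflect across x = 0: (-5, 2) → (5, 2)
T2 rotate counter-clockwise with cos θ = -4/5, sin θ = 3/5: (5, 2) → (-26/5, 7/5)
T3 reflect across y = 0: (-26/5, 7/5) → (-26/5, -7/5)
T4 scale by (1/2, 3): (-26/5, -7/5) → (-13/5, -21/5)
T5 scale by (-2, -1): (-13/5, -21/5) → (26/5, 21/5)

T(p) = (26/5, 21/5)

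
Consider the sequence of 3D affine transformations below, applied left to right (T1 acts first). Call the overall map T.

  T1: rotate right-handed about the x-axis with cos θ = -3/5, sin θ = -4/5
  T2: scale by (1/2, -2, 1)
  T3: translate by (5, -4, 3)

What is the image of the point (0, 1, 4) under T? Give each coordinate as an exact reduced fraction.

T(p) = (5, -46/5, -1/5)

T1 rotate right-handed about the x-axis with cos θ = -3/5, sin θ = -4/5: (0, 1, 4) → (0, 13/5, -16/5)
T2 scale by (1/2, -2, 1): (0, 13/5, -16/5) → (0, -26/5, -16/5)
T3 translate by (5, -4, 3): (0, -26/5, -16/5) → (5, -46/5, -1/5)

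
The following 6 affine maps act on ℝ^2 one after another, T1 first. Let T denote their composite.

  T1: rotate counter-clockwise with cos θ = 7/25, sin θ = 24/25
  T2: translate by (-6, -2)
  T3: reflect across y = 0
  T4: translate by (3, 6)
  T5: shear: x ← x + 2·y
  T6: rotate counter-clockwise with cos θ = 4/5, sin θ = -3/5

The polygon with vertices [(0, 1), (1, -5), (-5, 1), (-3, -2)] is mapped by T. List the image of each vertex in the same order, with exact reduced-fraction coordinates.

T1 rotate counter-clockwise with cos θ = 7/25, sin θ = 24/25: (0, 1) → (-24/25, 7/25); (1, -5) → (127/25, -11/25); (-5, 1) → (-59/25, -113/25); (-3, -2) → (27/25, -86/25)
T2 translate by (-6, -2): (-24/25, 7/25) → (-174/25, -43/25); (127/25, -11/25) → (-23/25, -61/25); (-59/25, -113/25) → (-209/25, -163/25); (27/25, -86/25) → (-123/25, -136/25)
T3 reflect across y = 0: (-174/25, -43/25) → (-174/25, 43/25); (-23/25, -61/25) → (-23/25, 61/25); (-209/25, -163/25) → (-209/25, 163/25); (-123/25, -136/25) → (-123/25, 136/25)
T4 translate by (3, 6): (-174/25, 43/25) → (-99/25, 193/25); (-23/25, 61/25) → (52/25, 211/25); (-209/25, 163/25) → (-134/25, 313/25); (-123/25, 136/25) → (-48/25, 286/25)
T5 shear: x ← x + 2·y: (-99/25, 193/25) → (287/25, 193/25); (52/25, 211/25) → (474/25, 211/25); (-134/25, 313/25) → (492/25, 313/25); (-48/25, 286/25) → (524/25, 286/25)
T6 rotate counter-clockwise with cos θ = 4/5, sin θ = -3/5: (287/25, 193/25) → (1727/125, -89/125); (474/25, 211/25) → (2529/125, -578/125); (492/25, 313/25) → (2907/125, -224/125); (524/25, 286/25) → (2954/125, -428/125)

image vertices: (1727/125, -89/125), (2529/125, -578/125), (2907/125, -224/125), (2954/125, -428/125)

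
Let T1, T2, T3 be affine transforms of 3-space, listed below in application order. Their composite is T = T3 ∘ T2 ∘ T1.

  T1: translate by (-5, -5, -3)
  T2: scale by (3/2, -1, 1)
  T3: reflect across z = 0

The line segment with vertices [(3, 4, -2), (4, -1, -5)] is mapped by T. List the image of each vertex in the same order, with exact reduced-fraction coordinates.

image vertices: (-3, 1, 5), (-3/2, 6, 8)

T1 translate by (-5, -5, -3): (3, 4, -2) → (-2, -1, -5); (4, -1, -5) → (-1, -6, -8)
T2 scale by (3/2, -1, 1): (-2, -1, -5) → (-3, 1, -5); (-1, -6, -8) → (-3/2, 6, -8)
T3 reflect across z = 0: (-3, 1, -5) → (-3, 1, 5); (-3/2, 6, -8) → (-3/2, 6, 8)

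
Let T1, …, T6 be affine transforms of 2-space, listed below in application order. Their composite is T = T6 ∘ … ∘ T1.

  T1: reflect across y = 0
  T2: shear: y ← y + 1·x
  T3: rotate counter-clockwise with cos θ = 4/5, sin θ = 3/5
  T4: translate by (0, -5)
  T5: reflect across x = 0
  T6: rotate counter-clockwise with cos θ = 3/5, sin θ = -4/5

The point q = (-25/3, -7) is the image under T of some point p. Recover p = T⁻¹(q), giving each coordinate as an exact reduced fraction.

p = (-4, 1/3)

T1 = [1 0 0; 0 -1 0; 0 0 1]
T2·T1 = [1 0 0; 1 -1 0; 0 0 1]
T3·…·T1 = [1/5 3/5 0; 7/5 -4/5 0; 0 0 1]
T4·…·T1 = [1/5 3/5 0; 7/5 -4/5 -5; 0 0 1]
T5·…·T1 = [-1/5 -3/5 0; 7/5 -4/5 -5; 0 0 1]
T6·…·T1 = [1 -1 -4; 1 0 -3; 0 0 1]
det M = 1; M⁻¹ = [0 1 3; -1 1 -1; 0 0 1]
M⁻¹ · (-25/3, -7)ᵀ = (-4, 1/3)ᵀ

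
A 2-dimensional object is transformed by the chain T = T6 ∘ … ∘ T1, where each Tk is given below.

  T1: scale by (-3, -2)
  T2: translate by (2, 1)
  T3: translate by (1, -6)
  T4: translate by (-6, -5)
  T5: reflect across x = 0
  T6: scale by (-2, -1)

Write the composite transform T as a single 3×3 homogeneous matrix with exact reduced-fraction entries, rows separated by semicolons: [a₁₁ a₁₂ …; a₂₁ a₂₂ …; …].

T1 = [-3 0 0; 0 -2 0; 0 0 1]
T2·T1 = [-3 0 2; 0 -2 1; 0 0 1]
T3·…·T1 = [-3 0 3; 0 -2 -5; 0 0 1]
T4·…·T1 = [-3 0 -3; 0 -2 -10; 0 0 1]
T5·…·T1 = [3 0 3; 0 -2 -10; 0 0 1]
T6·…·T1 = [-6 0 -6; 0 2 10; 0 0 1]

T = [-6 0 -6; 0 2 10; 0 0 1]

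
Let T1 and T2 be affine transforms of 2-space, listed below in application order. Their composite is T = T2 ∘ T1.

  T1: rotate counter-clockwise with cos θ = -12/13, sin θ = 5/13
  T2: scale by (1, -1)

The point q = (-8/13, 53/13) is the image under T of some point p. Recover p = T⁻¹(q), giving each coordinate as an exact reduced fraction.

T1 = [-12/13 -5/13 0; 5/13 -12/13 0; 0 0 1]
T2·T1 = [-12/13 -5/13 0; -5/13 12/13 0; 0 0 1]
det M = -1; M⁻¹ = [-12/13 -5/13 0; -5/13 12/13 0; 0 0 1]
M⁻¹ · (-8/13, 53/13)ᵀ = (-1, 4)ᵀ

p = (-1, 4)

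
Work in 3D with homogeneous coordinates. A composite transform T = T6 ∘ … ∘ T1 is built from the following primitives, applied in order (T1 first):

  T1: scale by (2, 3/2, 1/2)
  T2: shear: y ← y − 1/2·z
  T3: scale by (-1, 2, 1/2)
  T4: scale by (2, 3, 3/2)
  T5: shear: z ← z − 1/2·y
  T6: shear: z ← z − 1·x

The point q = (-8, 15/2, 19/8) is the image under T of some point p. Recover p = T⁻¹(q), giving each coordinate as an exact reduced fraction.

T1 = [2 0 0 0; 0 3/2 0 0; 0 0 1/2 0; 0 0 0 1]
T2·T1 = [2 0 0 0; 0 3/2 -1/4 0; 0 0 1/2 0; 0 0 0 1]
T3·…·T1 = [-2 0 0 0; 0 3 -1/2 0; 0 0 1/4 0; 0 0 0 1]
T4·…·T1 = [-4 0 0 0; 0 9 -3/2 0; 0 0 3/8 0; 0 0 0 1]
T5·…·T1 = [-4 0 0 0; 0 9 -3/2 0; 0 -9/2 9/8 0; 0 0 0 1]
T6·…·T1 = [-4 0 0 0; 0 9 -3/2 0; 4 -9/2 9/8 0; 0 0 0 1]
det M = -27/2; M⁻¹ = [-1/4 0 0 0; 4/9 1/3 4/9 0; 8/3 4/3 8/3 0; 0 0 0 1]
M⁻¹ · (-8, 15/2, 19/8)ᵀ = (2, 0, -5)ᵀ

p = (2, 0, -5)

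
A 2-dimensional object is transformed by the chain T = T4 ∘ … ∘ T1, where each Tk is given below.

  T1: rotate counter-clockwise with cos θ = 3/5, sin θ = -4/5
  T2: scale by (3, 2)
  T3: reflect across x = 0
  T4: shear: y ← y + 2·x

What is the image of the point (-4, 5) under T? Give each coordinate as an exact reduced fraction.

T1 rotate counter-clockwise with cos θ = 3/5, sin θ = -4/5: (-4, 5) → (8/5, 31/5)
T2 scale by (3, 2): (8/5, 31/5) → (24/5, 62/5)
T3 reflect across x = 0: (24/5, 62/5) → (-24/5, 62/5)
T4 shear: y ← y + 2·x: (-24/5, 62/5) → (-24/5, 14/5)

T(p) = (-24/5, 14/5)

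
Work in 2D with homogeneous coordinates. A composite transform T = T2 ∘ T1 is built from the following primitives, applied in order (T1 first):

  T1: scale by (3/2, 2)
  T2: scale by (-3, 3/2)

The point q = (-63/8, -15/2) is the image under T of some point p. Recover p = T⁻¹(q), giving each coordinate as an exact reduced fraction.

T1 = [3/2 0 0; 0 2 0; 0 0 1]
T2·T1 = [-9/2 0 0; 0 3 0; 0 0 1]
det M = -27/2; M⁻¹ = [-2/9 0 0; 0 1/3 0; 0 0 1]
M⁻¹ · (-63/8, -15/2)ᵀ = (7/4, -5/2)ᵀ

p = (7/4, -5/2)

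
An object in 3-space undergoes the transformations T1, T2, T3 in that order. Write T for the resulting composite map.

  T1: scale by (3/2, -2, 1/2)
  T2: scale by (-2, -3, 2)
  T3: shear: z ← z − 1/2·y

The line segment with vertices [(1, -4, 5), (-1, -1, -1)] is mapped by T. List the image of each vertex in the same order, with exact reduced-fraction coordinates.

T1 scale by (3/2, -2, 1/2): (1, -4, 5) → (3/2, 8, 5/2); (-1, -1, -1) → (-3/2, 2, -1/2)
T2 scale by (-2, -3, 2): (3/2, 8, 5/2) → (-3, -24, 5); (-3/2, 2, -1/2) → (3, -6, -1)
T3 shear: z ← z − 1/2·y: (-3, -24, 5) → (-3, -24, 17); (3, -6, -1) → (3, -6, 2)

image vertices: (-3, -24, 17), (3, -6, 2)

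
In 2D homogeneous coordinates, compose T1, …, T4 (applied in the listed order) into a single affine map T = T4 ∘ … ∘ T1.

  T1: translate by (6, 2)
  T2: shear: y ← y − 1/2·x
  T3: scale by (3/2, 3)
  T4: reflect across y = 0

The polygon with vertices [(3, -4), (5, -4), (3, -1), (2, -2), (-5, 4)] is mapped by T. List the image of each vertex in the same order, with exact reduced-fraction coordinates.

image vertices: (27/2, 39/2), (33/2, 45/2), (27/2, 21/2), (12, 12), (3/2, -33/2)

T1 translate by (6, 2): (3, -4) → (9, -2); (5, -4) → (11, -2); (3, -1) → (9, 1); (2, -2) → (8, 0); (-5, 4) → (1, 6)
T2 shear: y ← y − 1/2·x: (9, -2) → (9, -13/2); (11, -2) → (11, -15/2); (9, 1) → (9, -7/2); (8, 0) → (8, -4); (1, 6) → (1, 11/2)
T3 scale by (3/2, 3): (9, -13/2) → (27/2, -39/2); (11, -15/2) → (33/2, -45/2); (9, -7/2) → (27/2, -21/2); (8, -4) → (12, -12); (1, 11/2) → (3/2, 33/2)
T4 reflect across y = 0: (27/2, -39/2) → (27/2, 39/2); (33/2, -45/2) → (33/2, 45/2); (27/2, -21/2) → (27/2, 21/2); (12, -12) → (12, 12); (3/2, 33/2) → (3/2, -33/2)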